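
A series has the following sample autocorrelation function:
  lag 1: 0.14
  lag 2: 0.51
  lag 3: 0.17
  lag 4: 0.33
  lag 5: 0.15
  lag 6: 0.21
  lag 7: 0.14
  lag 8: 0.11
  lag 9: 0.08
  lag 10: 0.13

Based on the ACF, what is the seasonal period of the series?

2

The largest autocorrelation is r_2 = 0.51, with weaker echoes at lags 4 (0.33) and 6 (0.21); the remaining lags stay at or below 0.17.
The dominant spike at lag 2 indicates a seasonal period of 2.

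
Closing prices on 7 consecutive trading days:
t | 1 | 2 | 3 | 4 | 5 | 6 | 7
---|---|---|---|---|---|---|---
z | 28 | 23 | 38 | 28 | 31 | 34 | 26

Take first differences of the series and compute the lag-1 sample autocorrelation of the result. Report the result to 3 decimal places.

-0.618

First differences Δz: -5, 15, -10, 3, 3, -8
Mean of differences = -0.3333
Numerator Σ(Δz_t−Δz̄)(Δz_{t+1}−Δz̄) = -266.4444
Denominator Σ(Δz_t−Δz̄)² = 431.3333
r_1(Δz) = -266.4444 / 431.3333 = -0.618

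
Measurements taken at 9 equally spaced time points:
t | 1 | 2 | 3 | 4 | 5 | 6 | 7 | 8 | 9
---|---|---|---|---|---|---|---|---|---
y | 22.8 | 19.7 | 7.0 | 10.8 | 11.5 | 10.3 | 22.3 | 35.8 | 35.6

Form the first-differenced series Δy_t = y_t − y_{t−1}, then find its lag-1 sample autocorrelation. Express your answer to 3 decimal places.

First differences Δy: -3.1, -12.7, 3.8, 0.7, -1.2, 12.0, 13.5, -0.2
Mean of differences = 1.6000
Numerator Σ(Δy_t−Δȳ)(Δy_{t+1}−Δȳ) = 109.5100
Denominator Σ(Δy_t−Δȳ)² = 493.0800
r_1(Δy) = 109.5100 / 493.0800 = 0.222

0.222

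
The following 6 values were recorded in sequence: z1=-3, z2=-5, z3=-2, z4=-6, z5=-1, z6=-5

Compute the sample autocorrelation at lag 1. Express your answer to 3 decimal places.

Mean z̄ = (-3 − 5 − 2 − 6 − 1 − 5)/6 = -3.6667
Deviations from mean: 0.6667, -1.3333, 1.6667, -2.3333, 2.6667, -1.3333
Σ(z_t−z̄)(z_{t+1}−z̄) = (-0.8889) + (-2.2222) + (-3.8889) + (-6.2222) + (-3.5556) = -16.7778
Denominator Σ(z_t−z̄)² = 19.3333
r_1 = -16.7778 / 19.3333 = -0.868

-0.868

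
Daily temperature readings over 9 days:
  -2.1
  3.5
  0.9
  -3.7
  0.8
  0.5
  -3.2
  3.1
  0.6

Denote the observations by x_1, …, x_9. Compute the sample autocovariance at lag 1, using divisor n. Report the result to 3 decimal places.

-2.204

Mean x̄ = (-2.1 + 3.5 + 0.9 − 3.7 + 0.8 + 0.5 − 3.2 + 3.1 + 0.6)/9 = 0.0444
Σ_{t=1}^{8}(x_t−x̄)(x_{t+1}−x̄) = -19.8364
γ_1 = -19.8364 / 9 = -2.204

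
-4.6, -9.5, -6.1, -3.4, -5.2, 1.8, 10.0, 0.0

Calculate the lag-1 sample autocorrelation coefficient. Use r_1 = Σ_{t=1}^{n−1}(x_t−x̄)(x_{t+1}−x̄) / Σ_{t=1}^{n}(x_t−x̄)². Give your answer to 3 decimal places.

Mean x̄ = (-4.6 − 9.5 − 6.1 − 3.4 − 5.2 + 1.8 + 10.0 + 0.0)/8 = -2.1250
Deviations from mean: -2.4750, -7.3750, -3.9750, -1.2750, -3.0750, 3.9250, 12.1250, 2.1250
Σ(x_t−x̄)(x_{t+1}−x̄) = (18.2531) + (29.3156) + (5.0681) + (3.9206) + (-12.0694) + (47.5906) + (25.7656) = 117.8444
Denominator Σ(x_t−x̄)² = 254.3350
r_1 = 117.8444 / 254.3350 = 0.463

0.463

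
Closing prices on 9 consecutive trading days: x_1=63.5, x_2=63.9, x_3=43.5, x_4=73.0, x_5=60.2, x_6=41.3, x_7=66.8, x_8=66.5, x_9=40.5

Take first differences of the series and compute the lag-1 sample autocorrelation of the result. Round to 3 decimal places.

First differences Δx: 0.4, -20.4, 29.5, -12.8, -18.9, 25.5, -0.3, -26.0
Mean of differences = -2.8750
Numerator Σ(Δx_t−Δx̄)(Δx_{t+1}−Δx̄) = -1228.2306
Denominator Σ(Δx_t−Δx̄)² = 3067.8350
r_1(Δx) = -1228.2306 / 3067.8350 = -0.400

-0.400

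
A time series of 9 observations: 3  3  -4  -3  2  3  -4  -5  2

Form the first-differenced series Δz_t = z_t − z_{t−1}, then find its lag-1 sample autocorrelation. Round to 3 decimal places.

-0.029

First differences Δz: 0, -7, 1, 5, 1, -7, -1, 7
Mean of differences = -0.1250
Numerator Σ(Δz_t−Δz̄)(Δz_{t+1}−Δz̄) = -5.0156
Denominator Σ(Δz_t−Δz̄)² = 174.8750
r_1(Δz) = -5.0156 / 174.8750 = -0.029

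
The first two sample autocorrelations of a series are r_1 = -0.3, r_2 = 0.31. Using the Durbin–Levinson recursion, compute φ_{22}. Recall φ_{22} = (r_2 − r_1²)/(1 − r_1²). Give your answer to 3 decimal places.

φ_{22} = (r_2 − r_1²) / (1 − r_1²)
r_1² = (-0.3)² = 0.09
Numerator = 0.31 − 0.0900 = 0.2200; denominator = 1 − 0.0900 = 0.9100
φ_{22} = 0.2200 / 0.9100 = 0.242

0.242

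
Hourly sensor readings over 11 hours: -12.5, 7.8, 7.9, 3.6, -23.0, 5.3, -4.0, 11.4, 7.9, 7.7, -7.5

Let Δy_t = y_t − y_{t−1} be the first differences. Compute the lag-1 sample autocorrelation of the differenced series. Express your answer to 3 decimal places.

-0.437

First differences Δy: 20.3, 0.1, -4.3, -26.6, 28.3, -9.3, 15.4, -3.5, -0.2, -15.2
Mean of differences = 0.5000
Numerator Σ(Δy_t−Δȳ)(Δy_{t+1}−Δȳ) = -1093.5700
Denominator Σ(Δy_t−Δȳ)² = 2503.5200
r_1(Δy) = -1093.5700 / 2503.5200 = -0.437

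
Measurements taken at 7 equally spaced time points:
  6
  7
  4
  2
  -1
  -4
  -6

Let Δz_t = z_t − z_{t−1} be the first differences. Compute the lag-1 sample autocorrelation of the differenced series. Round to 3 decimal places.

First differences Δz: 1, -3, -2, -3, -3, -2
Mean of differences = -2.0000
Numerator Σ(Δz_t−Δz̄)(Δz_{t+1}−Δz̄) = -2.0000
Denominator Σ(Δz_t−Δz̄)² = 12.0000
r_1(Δz) = -2.0000 / 12.0000 = -0.167

-0.167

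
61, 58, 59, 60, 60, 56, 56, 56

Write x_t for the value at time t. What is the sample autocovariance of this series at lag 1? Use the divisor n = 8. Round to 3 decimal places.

1.211

Mean x̄ = (61 + 58 + 59 + 60 + 60 + 56 + 56 + 56)/8 = 58.2500
Deviations: 2.7500, -0.2500, 0.7500, 1.7500, 1.7500, -2.2500, -2.2500, -2.2500
Σ_{t=1}^{7}(x_t−x̄)(x_{t+1}−x̄) = 9.6875
γ_1 = 9.6875 / 8 = 1.211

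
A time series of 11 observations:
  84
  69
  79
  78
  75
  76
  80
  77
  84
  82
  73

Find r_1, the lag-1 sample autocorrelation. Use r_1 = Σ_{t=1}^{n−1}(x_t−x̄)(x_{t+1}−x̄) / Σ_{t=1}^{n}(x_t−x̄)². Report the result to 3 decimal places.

-0.306

Mean x̄ = (84 + 69 + 79 + 78 + 75 + 76 + 80 + 77 + 84 + 82 + 73)/11 = 77.9091
Numerator Σ_{t=1}^{10}(x_t−x̄)(x_{t+1}−x̄) = -65.1901
Denominator Σ(x_t−x̄)² = 212.9091
r_1 = -65.1901 / 212.9091 = -0.306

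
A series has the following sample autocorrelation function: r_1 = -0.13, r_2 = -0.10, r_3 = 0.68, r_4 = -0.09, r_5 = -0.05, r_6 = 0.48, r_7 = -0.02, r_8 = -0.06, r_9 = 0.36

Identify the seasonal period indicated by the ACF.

3

The largest autocorrelation is r_3 = 0.68, with weaker echoes at lags 6 (0.48) and 9 (0.36); the remaining lags stay at or below -0.02.
The dominant spike at lag 3 indicates a seasonal period of 3.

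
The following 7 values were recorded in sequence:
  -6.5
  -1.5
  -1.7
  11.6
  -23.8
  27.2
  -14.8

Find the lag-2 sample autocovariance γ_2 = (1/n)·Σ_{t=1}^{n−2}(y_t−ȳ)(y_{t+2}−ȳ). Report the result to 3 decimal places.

Mean ȳ = (-6.5 − 1.5 − 1.7 + 11.6 − 23.8 + 27.2 − 14.8)/7 = -1.3571
Deviations: -5.1429, -0.1429, -0.3429, 12.9571, -22.4429, 28.5571, -13.4429
Σ_{t=1}^{5}(y_t−ȳ)(y_{t+2}−ȳ) = 679.3220
γ_2 = 679.3220 / 7 = 97.046

97.046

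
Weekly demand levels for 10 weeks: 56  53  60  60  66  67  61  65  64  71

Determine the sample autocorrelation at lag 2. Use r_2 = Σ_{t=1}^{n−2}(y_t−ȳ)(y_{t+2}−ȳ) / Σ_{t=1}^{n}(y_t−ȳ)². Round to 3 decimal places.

0.176

Mean ȳ = (56 + 53 + 60 + 60 + 66 + 67 + 61 + 65 + 64 + 71)/10 = 62.3000
Numerator Σ_{t=1}^{8}(y_t−ȳ)(y_{t+2}−ȳ) = 45.7200
Denominator Σ(y_t−ȳ)² = 260.1000
r_2 = 45.7200 / 260.1000 = 0.176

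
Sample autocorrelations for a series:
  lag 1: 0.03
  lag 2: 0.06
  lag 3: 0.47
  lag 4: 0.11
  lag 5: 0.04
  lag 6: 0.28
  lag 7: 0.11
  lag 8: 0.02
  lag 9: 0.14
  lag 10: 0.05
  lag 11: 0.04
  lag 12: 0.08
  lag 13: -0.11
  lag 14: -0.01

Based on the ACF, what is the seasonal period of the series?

3

The largest autocorrelation is r_3 = 0.47, with a weaker echo at lag 6 (0.28); the remaining lags stay at or below 0.14.
The dominant spike at lag 3 indicates a seasonal period of 3.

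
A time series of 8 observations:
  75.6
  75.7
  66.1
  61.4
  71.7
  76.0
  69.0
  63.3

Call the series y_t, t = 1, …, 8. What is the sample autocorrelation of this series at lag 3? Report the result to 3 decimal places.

Mean ȳ = (75.6 + 75.7 + 66.1 + 61.4 + 71.7 + 76.0 + 69.0 + 63.3)/8 = 69.8500
Deviations from mean: 5.7500, 5.8500, -3.7500, -8.4500, 1.8500, 6.1500, -0.8500, -6.5500
Numerator Σ_{t=1}^{5}(y_t−ȳ)(y_{t+3}−ȳ) = -65.7625
Denominator Σ(y_t−ȳ)² = 237.6200
r_3 = -65.7625 / 237.6200 = -0.277

-0.277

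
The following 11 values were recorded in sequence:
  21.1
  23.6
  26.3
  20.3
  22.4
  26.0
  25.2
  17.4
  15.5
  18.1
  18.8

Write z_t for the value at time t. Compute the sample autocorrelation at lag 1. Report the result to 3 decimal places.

Mean z̄ = (21.1 + 23.6 + 26.3 + 20.3 + 22.4 + 26.0 + 25.2 + 17.4 + 15.5 + 18.1 + 18.8)/11 = 21.3364
Numerator Σ_{t=1}^{10}(z_t−z̄)(z_{t+1}−z̄) = 62.2960
Denominator Σ(z_t−z̄)² = 135.1655
r_1 = 62.2960 / 135.1655 = 0.461

0.461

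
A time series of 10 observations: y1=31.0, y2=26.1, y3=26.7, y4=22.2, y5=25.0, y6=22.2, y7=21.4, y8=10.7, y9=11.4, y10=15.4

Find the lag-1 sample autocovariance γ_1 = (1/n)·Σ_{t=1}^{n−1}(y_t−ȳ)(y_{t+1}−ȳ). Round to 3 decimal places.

Mean ȳ = (31.0 + 26.1 + 26.7 + 22.2 + 25.0 + 22.2 + 21.4 + 10.7 + 11.4 + 15.4)/10 = 21.2100
Σ_{t=1}^{9}(y_t−ȳ)(y_{t+1}−ȳ) = 245.9489
γ_1 = 245.9489 / 10 = 24.595

24.595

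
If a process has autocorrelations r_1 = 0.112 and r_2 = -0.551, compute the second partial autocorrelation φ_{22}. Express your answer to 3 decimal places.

φ_{22} = (r_2 − r_1²) / (1 − r_1²)
r_1² = (0.112)² = 0.012544
Numerator = -0.551 − 0.0125 = -0.5635; denominator = 1 − 0.0125 = 0.9875
φ_{22} = -0.5635 / 0.9875 = -0.571

-0.571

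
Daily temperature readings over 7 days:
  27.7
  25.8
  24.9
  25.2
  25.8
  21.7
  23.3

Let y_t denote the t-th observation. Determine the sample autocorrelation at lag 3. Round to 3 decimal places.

0.052

Mean ȳ = (27.7 + 25.8 + 24.9 + 25.2 + 25.8 + 21.7 + 23.3)/7 = 24.9143
Σ(y_t−ȳ)(y_{t+3}−ȳ) = (0.7959) + (0.7845) + (0.0459) + (-0.4612) = 1.1651
Denominator Σ(y_t−ȳ)² = 22.3486
r_3 = 1.1651 / 22.3486 = 0.052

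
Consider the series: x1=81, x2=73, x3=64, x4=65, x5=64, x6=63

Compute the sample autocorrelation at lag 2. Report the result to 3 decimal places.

Mean x̄ = (81 + 73 + 64 + 65 + 64 + 63)/6 = 68.3333
Deviations from mean: 12.6667, 4.6667, -4.3333, -3.3333, -4.3333, -5.3333
Σ(x_t−x̄)(x_{t+2}−x̄) = (-54.8889) + (-15.5556) + (18.7778) + (17.7778) = -33.8889
Denominator Σ(x_t−x̄)² = 259.3333
r_2 = -33.8889 / 259.3333 = -0.131

-0.131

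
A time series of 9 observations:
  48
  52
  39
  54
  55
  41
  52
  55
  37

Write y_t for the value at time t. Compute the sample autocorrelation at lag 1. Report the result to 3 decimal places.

Mean ȳ = (48 + 52 + 39 + 54 + 55 + 41 + 52 + 55 + 37)/9 = 48.1111
Numerator Σ_{t=1}^{8}(y_t−ȳ)(y_{t+1}−ȳ) = -175.3457
Denominator Σ(y_t−ȳ)² = 416.8889
r_1 = -175.3457 / 416.8889 = -0.421

-0.421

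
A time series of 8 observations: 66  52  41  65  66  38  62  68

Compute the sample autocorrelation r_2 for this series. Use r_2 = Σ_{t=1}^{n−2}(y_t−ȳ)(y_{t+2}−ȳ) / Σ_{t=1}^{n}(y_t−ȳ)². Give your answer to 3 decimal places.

-0.631

Mean ȳ = (66 + 52 + 41 + 65 + 66 + 38 + 62 + 68)/8 = 57.2500
Deviations from mean: 8.7500, -5.2500, -16.2500, 7.7500, 8.7500, -19.2500, 4.7500, 10.7500
Numerator Σ_{t=1}^{6}(y_t−ȳ)(y_{t+2}−ȳ) = -639.6250
Denominator Σ(y_t−ȳ)² = 1013.5000
r_2 = -639.6250 / 1013.5000 = -0.631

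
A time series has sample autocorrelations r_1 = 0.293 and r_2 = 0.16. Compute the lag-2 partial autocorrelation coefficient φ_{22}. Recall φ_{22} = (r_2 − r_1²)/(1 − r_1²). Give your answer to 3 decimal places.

φ_{22} = (r_2 − r_1²) / (1 − r_1²)
r_1² = (0.293)² = 0.085849
Numerator = 0.16 − 0.0858 = 0.0742; denominator = 1 − 0.0858 = 0.9142
φ_{22} = 0.0742 / 0.9142 = 0.081

0.081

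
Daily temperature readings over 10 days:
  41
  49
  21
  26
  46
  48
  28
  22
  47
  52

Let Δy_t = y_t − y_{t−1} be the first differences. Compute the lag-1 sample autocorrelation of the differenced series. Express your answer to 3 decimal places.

-0.072

First differences Δy: 8, -28, 5, 20, 2, -20, -6, 25, 5
Mean of differences = 1.2222
Numerator Σ(Δy_t−Δȳ)(Δy_{t+1}−Δȳ) = -168.0494
Denominator Σ(Δy_t−Δȳ)² = 2349.5556
r_1(Δy) = -168.0494 / 2349.5556 = -0.072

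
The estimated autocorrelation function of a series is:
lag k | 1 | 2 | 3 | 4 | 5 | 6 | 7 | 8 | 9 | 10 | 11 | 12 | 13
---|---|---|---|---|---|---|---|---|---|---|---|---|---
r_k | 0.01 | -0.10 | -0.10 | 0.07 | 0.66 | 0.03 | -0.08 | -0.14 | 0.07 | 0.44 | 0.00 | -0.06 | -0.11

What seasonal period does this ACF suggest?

The largest autocorrelation is r_5 = 0.66, with a weaker echo at lag 10 (0.44); the remaining lags stay at or below 0.07.
The dominant spike at lag 5 indicates a seasonal period of 5.

5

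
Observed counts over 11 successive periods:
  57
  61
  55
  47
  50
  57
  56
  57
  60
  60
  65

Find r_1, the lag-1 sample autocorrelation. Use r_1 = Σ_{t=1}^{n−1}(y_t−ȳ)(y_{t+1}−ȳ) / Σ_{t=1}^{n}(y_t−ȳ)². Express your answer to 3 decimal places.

Mean ȳ = (57 + 61 + 55 + 47 + 50 + 57 + 56 + 57 + 60 + 60 + 65)/11 = 56.8182
Numerator Σ_{t=1}^{10}(y_t−ȳ)(y_{t+1}−ȳ) = 113.1488
Denominator Σ(y_t−ȳ)² = 251.6364
r_1 = 113.1488 / 251.6364 = 0.450

0.450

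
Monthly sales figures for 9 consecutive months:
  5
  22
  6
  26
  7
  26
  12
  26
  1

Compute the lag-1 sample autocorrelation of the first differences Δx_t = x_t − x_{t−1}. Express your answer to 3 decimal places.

First differences Δx: 17, -16, 20, -19, 19, -14, 14, -25
Mean of differences = -0.5000
Numerator Σ(Δx_t−Δx̄)(Δx_{t+1}−Δx̄) = -2143.2500
Denominator Σ(Δx_t−Δx̄)² = 2682.0000
r_1(Δx) = -2143.2500 / 2682.0000 = -0.799

-0.799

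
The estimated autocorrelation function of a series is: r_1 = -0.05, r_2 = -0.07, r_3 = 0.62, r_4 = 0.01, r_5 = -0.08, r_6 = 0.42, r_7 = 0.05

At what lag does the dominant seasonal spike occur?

The largest autocorrelation is r_3 = 0.62, with a weaker echo at lag 6 (0.42); the remaining lags stay at or below 0.05.
The dominant spike at lag 3 indicates a seasonal period of 3.

3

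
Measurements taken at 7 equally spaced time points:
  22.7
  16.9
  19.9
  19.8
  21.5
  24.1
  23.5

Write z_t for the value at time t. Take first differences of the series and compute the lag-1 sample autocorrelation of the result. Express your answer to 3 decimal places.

First differences Δz: -5.8, 3.0, -0.1, 1.7, 2.6, -0.6
Mean of differences = 0.1333
Numerator Σ(Δz_t−Δz̄)(Δz_{t+1}−Δz̄) = -15.9878
Denominator Σ(Δz_t−Δz̄)² = 52.5533
r_1(Δz) = -15.9878 / 52.5533 = -0.304

-0.304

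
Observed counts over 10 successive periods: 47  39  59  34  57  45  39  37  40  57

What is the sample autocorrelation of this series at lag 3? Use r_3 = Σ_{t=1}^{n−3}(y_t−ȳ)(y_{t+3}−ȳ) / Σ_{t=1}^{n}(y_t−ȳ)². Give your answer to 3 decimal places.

Mean ȳ = (47 + 39 + 59 + 34 + 57 + 45 + 39 + 37 + 40 + 57)/10 = 45.4000
Numerator Σ_{t=1}^{7}(y_t−ȳ)(y_{t+3}−ȳ) = -194.4800
Denominator Σ(y_t−ȳ)² = 768.4000
r_3 = -194.4800 / 768.4000 = -0.253

-0.253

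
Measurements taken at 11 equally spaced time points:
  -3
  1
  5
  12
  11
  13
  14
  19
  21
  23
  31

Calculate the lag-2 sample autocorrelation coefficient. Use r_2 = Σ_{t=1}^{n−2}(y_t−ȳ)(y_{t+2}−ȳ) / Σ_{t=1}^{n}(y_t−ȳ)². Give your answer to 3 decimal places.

Mean ȳ = (-3 + 1 + 5 + 12 + 11 + 13 + 14 + 19 + 21 + 23 + 31)/11 = 13.3636
Numerator Σ_{t=1}^{9}(y_t−ȳ)(y_{t+2}−ȳ) = 364.2810
Denominator Σ(y_t−ȳ)² = 992.5455
r_2 = 364.2810 / 992.5455 = 0.367

0.367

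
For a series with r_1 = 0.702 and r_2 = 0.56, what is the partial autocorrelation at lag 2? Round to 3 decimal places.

φ_{22} = (r_2 − r_1²) / (1 − r_1²)
r_1² = (0.702)² = 0.492804
Numerator = 0.56 − 0.4928 = 0.0672; denominator = 1 − 0.4928 = 0.5072
φ_{22} = 0.0672 / 0.5072 = 0.132

0.132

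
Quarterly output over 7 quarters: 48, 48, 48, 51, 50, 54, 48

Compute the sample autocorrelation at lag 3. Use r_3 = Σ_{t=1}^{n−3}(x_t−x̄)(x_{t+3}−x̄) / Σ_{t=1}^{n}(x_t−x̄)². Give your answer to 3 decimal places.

Mean x̄ = (48 + 48 + 48 + 51 + 50 + 54 + 48)/7 = 49.5714
Deviations from mean: -1.5714, -1.5714, -1.5714, 1.4286, 0.4286, 4.4286, -1.5714
Numerator Σ_{t=1}^{4}(x_t−x̄)(x_{t+3}−x̄) = -12.1224
Denominator Σ(x_t−x̄)² = 31.7143
r_3 = -12.1224 / 31.7143 = -0.382

-0.382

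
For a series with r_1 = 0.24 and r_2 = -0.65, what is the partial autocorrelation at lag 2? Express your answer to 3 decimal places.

-0.751

φ_{22} = (r_2 − r_1²) / (1 − r_1²)
r_1² = (0.24)² = 0.0576
Numerator = -0.65 − 0.0576 = -0.7076; denominator = 1 − 0.0576 = 0.9424
φ_{22} = -0.7076 / 0.9424 = -0.751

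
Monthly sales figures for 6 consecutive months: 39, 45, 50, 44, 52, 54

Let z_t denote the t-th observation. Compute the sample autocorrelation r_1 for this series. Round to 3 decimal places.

0.125

Mean z̄ = (39 + 45 + 50 + 44 + 52 + 54)/6 = 47.3333
Deviations from mean: -8.3333, -2.3333, 2.6667, -3.3333, 4.6667, 6.6667
Numerator Σ_{t=1}^{5}(z_t−z̄)(z_{t+1}−z̄) = 19.8889
Denominator Σ(z_t−z̄)² = 159.3333
r_1 = 19.8889 / 159.3333 = 0.125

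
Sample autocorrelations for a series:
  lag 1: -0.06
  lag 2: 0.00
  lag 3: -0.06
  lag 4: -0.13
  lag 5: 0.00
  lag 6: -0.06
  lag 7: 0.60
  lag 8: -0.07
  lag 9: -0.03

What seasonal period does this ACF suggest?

The largest autocorrelation is r_7 = 0.60; the remaining lags stay at or below 0.00.
The dominant spike at lag 7 indicates a seasonal period of 7.

7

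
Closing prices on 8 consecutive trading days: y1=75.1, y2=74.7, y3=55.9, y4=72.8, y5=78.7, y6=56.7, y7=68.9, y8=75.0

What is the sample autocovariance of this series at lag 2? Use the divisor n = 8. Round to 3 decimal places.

-37.407

Mean ȳ = (75.1 + 74.7 + 55.9 + 72.8 + 78.7 + 56.7 + 68.9 + 75.0)/8 = 69.7250
Deviations: 5.3750, 4.9750, -13.8250, 3.0750, 8.9750, -13.0250, -0.8250, 5.2750
Σ_{t=1}^{6}(y_t−ȳ)(y_{t+2}−ȳ) = -299.2538
γ_2 = -299.2538 / 8 = -37.407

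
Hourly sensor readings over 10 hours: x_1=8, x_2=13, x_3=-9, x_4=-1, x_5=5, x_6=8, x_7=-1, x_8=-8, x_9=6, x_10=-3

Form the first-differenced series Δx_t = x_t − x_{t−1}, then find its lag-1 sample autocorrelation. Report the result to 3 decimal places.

First differences Δx: 5, -22, 8, 6, 3, -9, -7, 14, -9
Mean of differences = -1.2222
Numerator Σ(Δx_t−Δx̄)(Δx_{t+1}−Δx̄) = -418.0494
Denominator Σ(Δx_t−Δx̄)² = 1011.5556
r_1(Δx) = -418.0494 / 1011.5556 = -0.413

-0.413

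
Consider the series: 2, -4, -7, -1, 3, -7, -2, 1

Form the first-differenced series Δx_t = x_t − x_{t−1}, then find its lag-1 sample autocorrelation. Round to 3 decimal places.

-0.220

First differences Δx: -6, -3, 6, 4, -10, 5, 3
Mean of differences = -0.1429
Numerator Σ(Δx_t−Δx̄)(Δx_{t+1}−Δx̄) = -50.7347
Denominator Σ(Δx_t−Δx̄)² = 230.8571
r_1(Δx) = -50.7347 / 230.8571 = -0.220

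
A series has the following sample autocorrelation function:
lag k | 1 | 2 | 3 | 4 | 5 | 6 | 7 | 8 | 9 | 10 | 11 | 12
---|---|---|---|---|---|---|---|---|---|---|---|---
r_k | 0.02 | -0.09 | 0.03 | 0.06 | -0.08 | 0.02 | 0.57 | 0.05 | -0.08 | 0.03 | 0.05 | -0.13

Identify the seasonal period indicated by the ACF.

7

The largest autocorrelation is r_7 = 0.57; the remaining lags stay at or below 0.06.
The dominant spike at lag 7 indicates a seasonal period of 7.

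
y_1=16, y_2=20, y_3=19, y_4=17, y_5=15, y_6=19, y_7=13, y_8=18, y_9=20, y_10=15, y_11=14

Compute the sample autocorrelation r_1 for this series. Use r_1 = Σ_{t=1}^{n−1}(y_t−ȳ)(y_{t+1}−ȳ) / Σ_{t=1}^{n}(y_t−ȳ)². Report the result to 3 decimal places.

-0.160

Mean ȳ = (16 + 20 + 19 + 17 + 15 + 19 + 13 + 18 + 20 + 15 + 14)/11 = 16.9091
Numerator Σ_{t=1}^{10}(y_t−ȳ)(y_{t+1}−ȳ) = -9.7355
Denominator Σ(y_t−ȳ)² = 60.9091
r_1 = -9.7355 / 60.9091 = -0.160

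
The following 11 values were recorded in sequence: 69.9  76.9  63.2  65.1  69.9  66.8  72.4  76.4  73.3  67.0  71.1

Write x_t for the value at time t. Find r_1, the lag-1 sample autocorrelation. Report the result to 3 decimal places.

Mean x̄ = (69.9 + 76.9 + 63.2 + 65.1 + 69.9 + 66.8 + 72.4 + 76.4 + 73.3 + 67.0 + 71.1)/11 = 70.1818
Numerator Σ_{t=1}^{10}(x_t−x̄)(x_{t+1}−x̄) = 1.9051
Denominator Σ(x_t−x̄)² = 195.5764
r_1 = 1.9051 / 195.5764 = 0.010

0.010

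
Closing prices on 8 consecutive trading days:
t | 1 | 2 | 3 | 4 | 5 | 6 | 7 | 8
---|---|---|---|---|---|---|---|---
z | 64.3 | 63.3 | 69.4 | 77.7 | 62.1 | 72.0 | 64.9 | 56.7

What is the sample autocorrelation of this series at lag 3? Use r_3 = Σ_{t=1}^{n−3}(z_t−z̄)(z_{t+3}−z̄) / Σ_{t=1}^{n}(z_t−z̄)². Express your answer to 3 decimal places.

0.107

Mean z̄ = (64.3 + 63.3 + 69.4 + 77.7 + 62.1 + 72.0 + 64.9 + 56.7)/8 = 66.3000
Deviations from mean: -2.0000, -3.0000, 3.1000, 11.4000, -4.2000, 5.7000, -1.4000, -9.6000
Numerator Σ_{t=1}^{5}(z_t−z̄)(z_{t+3}−z̄) = 31.8300
Denominator Σ(z_t−z̄)² = 296.8200
r_3 = 31.8300 / 296.8200 = 0.107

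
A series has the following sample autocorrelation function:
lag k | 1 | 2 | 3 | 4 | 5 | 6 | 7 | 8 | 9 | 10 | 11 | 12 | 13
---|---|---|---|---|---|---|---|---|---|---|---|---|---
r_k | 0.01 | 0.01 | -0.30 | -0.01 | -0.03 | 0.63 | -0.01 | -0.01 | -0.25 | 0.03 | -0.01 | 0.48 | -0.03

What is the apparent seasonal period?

6

The largest autocorrelation is r_6 = 0.63, with a weaker echo at lag 12 (0.48); the remaining lags stay at or below 0.03.
The dominant spike at lag 6 indicates a seasonal period of 6.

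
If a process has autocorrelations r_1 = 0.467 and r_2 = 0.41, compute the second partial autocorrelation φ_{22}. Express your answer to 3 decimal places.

0.245

φ_{22} = (r_2 − r_1²) / (1 − r_1²)
r_1² = (0.467)² = 0.218089
Numerator = 0.41 − 0.2181 = 0.1919; denominator = 1 − 0.2181 = 0.7819
φ_{22} = 0.1919 / 0.7819 = 0.245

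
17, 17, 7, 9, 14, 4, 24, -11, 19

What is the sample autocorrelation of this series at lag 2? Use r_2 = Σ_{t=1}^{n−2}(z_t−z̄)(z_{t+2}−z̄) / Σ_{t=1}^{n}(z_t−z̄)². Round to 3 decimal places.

Mean z̄ = (17 + 17 + 7 + 9 + 14 + 4 + 24 − 11 + 19)/9 = 11.1111
Σ(z_t−z̄)(z_{t+2}−z̄) = (-24.2099) + (-12.4321) + (-11.8765) + (15.0123) + (37.2346) + (157.2346) + (101.6790) = 262.6420
Denominator Σ(z_t−z̄)² = 866.8889
r_2 = 262.6420 / 866.8889 = 0.303

0.303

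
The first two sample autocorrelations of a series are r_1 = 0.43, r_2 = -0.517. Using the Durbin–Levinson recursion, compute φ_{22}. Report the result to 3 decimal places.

φ_{22} = (r_2 − r_1²) / (1 − r_1²)
r_1² = (0.43)² = 0.1849
Numerator = -0.517 − 0.1849 = -0.7019; denominator = 1 − 0.1849 = 0.8151
φ_{22} = -0.7019 / 0.8151 = -0.861

-0.861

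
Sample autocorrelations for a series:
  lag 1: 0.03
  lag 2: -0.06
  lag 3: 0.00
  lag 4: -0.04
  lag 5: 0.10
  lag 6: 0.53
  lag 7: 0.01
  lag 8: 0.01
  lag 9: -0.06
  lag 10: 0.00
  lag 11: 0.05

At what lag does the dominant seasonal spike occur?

6

The largest autocorrelation is r_6 = 0.53; the remaining lags stay at or below 0.10.
The dominant spike at lag 6 indicates a seasonal period of 6.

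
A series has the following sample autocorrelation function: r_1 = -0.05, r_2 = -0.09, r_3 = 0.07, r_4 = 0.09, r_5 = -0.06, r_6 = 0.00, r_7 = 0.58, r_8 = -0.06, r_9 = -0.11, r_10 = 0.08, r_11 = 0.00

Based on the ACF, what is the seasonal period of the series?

The largest autocorrelation is r_7 = 0.58; the remaining lags stay at or below 0.09.
The dominant spike at lag 7 indicates a seasonal period of 7.

7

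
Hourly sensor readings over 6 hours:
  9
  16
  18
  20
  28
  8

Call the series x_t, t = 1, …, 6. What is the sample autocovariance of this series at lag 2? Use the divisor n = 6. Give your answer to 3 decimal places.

Mean x̄ = (9 + 16 + 18 + 20 + 28 + 8)/6 = 16.5000
Deviations: -7.5000, -0.5000, 1.5000, 3.5000, 11.5000, -8.5000
Σ_{t=1}^{4}(x_t−x̄)(x_{t+2}−x̄) = -25.5000
γ_2 = -25.5000 / 6 = -4.250

-4.250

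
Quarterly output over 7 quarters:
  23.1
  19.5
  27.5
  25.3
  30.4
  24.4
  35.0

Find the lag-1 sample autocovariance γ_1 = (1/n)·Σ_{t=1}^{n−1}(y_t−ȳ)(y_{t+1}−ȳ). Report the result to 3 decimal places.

-2.193

Mean ȳ = (23.1 + 19.5 + 27.5 + 25.3 + 30.4 + 24.4 + 35.0)/7 = 26.4571
Σ_{t=1}^{6}(y_t−ȳ)(y_{t+1}−ȳ) = -15.3533
γ_1 = -15.3533 / 7 = -2.193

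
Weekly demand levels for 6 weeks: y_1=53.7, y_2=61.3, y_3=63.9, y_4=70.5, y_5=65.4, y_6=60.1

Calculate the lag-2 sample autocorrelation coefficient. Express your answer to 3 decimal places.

Mean ȳ = (53.7 + 61.3 + 63.9 + 70.5 + 65.4 + 60.1)/6 = 62.4833
Σ(y_t−ȳ)(y_{t+2}−ȳ) = (-12.4431) + (-9.4864) + (4.1319) + (-19.1064) = -36.9039
Denominator Σ(y_t−ȳ)² = 159.0083
r_2 = -36.9039 / 159.0083 = -0.232

-0.232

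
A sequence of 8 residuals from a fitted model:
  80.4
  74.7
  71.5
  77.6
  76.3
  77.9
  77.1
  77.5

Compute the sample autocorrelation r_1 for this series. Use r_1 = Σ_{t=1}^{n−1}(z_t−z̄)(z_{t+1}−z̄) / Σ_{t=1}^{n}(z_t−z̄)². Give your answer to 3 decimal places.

Mean z̄ = (80.4 + 74.7 + 71.5 + 77.6 + 76.3 + 77.9 + 77.1 + 77.5)/8 = 76.6250
Deviations from mean: 3.7750, -1.9250, -5.1250, 0.9750, -0.3250, 1.2750, 0.4750, 0.8750
Numerator Σ_{t=1}^{7}(z_t−z̄)(z_{t+1}−z̄) = -2.1081
Denominator Σ(z_t−z̄)² = 47.8950
r_1 = -2.1081 / 47.8950 = -0.044

-0.044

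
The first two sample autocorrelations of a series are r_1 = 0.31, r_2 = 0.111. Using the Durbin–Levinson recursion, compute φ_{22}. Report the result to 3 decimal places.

φ_{22} = (r_2 − r_1²) / (1 − r_1²)
r_1² = (0.31)² = 0.0961
Numerator = 0.111 − 0.0961 = 0.0149; denominator = 1 − 0.0961 = 0.9039
φ_{22} = 0.0149 / 0.9039 = 0.016

0.016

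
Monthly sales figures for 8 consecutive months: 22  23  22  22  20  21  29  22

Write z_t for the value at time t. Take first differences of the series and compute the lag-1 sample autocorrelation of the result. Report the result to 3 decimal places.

First differences Δz: 1, -1, 0, -2, 1, 8, -7
Mean of differences = 0.0000
Numerator Σ(Δz_t−Δz̄)(Δz_{t+1}−Δz̄) = -51.0000
Denominator Σ(Δz_t−Δz̄)² = 120.0000
r_1(Δz) = -51.0000 / 120.0000 = -0.425

-0.425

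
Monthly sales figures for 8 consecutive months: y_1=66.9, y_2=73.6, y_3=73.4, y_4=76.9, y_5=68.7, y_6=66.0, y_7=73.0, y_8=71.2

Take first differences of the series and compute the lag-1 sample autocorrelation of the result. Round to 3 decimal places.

-0.221

First differences Δy: 6.7, -0.2, 3.5, -8.2, -2.7, 7.0, -1.8
Mean of differences = 0.6143
Numerator Σ(Δy_t−Δȳ)(Δy_{t+1}−Δȳ) = -40.1088
Denominator Σ(Δy_t−Δȳ)² = 181.3086
r_1(Δy) = -40.1088 / 181.3086 = -0.221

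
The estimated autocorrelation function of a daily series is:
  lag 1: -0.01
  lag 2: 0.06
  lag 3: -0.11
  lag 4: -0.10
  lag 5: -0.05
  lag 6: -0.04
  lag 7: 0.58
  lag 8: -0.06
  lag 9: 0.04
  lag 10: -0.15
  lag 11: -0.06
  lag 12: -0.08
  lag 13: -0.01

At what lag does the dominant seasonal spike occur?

The largest autocorrelation is r_7 = 0.58; the remaining lags stay at or below 0.06.
The dominant spike at lag 7 indicates a seasonal period of 7.

7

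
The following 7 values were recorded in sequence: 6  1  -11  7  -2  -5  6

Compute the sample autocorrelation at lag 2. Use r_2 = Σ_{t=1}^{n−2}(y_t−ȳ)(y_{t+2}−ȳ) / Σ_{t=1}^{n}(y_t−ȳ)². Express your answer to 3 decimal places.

Mean ȳ = (6 + 1 − 11 + 7 − 2 − 5 + 6)/7 = 0.2857
Deviations from mean: 5.7143, 0.7143, -11.2857, 6.7143, -2.2857, -5.2857, 5.7143
Σ(y_t−ȳ)(y_{t+2}−ȳ) = (-64.4898) + (4.7959) + (25.7959) + (-35.4898) + (-13.0612) = -82.4490
Denominator Σ(y_t−ȳ)² = 271.4286
r_2 = -82.4490 / 271.4286 = -0.304

-0.304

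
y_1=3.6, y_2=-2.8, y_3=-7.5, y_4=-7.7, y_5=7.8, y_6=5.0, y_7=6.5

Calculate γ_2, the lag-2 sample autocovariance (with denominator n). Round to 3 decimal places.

-6.791

Mean ȳ = (3.6 − 2.8 − 7.5 − 7.7 + 7.8 + 5.0 + 6.5)/7 = 0.7000
Σ_{t=1}^{5}(y_t−ȳ)(y_{t+2}−ȳ) = -47.5400
γ_2 = -47.5400 / 7 = -6.791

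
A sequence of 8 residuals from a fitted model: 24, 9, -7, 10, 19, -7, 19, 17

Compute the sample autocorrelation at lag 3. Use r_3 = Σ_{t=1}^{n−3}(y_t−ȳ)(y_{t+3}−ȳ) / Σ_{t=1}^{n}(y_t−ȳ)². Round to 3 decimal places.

0.343

Mean ȳ = (24 + 9 − 7 + 10 + 19 − 7 + 19 + 17)/8 = 10.5000
Deviations from mean: 13.5000, -1.5000, -17.5000, -0.5000, 8.5000, -17.5000, 8.5000, 6.5000
Σ(y_t−ȳ)(y_{t+3}−ȳ) = (-6.7500) + (-12.7500) + (306.2500) + (-4.2500) + (55.2500) = 337.7500
Denominator Σ(y_t−ȳ)² = 984.0000
r_3 = 337.7500 / 984.0000 = 0.343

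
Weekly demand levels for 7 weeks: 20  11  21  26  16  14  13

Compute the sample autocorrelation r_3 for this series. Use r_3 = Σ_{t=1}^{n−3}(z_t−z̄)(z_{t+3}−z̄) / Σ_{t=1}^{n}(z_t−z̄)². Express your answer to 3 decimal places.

-0.106

Mean z̄ = (20 + 11 + 21 + 26 + 16 + 14 + 13)/7 = 17.2857
Deviations from mean: 2.7143, -6.2857, 3.7143, 8.7143, -1.2857, -3.2857, -4.2857
Numerator Σ_{t=1}^{4}(z_t−z̄)(z_{t+3}−z̄) = -17.8163
Denominator Σ(z_t−z̄)² = 167.4286
r_3 = -17.8163 / 167.4286 = -0.106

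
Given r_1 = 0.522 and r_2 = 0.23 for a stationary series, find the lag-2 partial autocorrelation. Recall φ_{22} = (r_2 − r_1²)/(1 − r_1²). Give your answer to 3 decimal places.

-0.058

φ_{22} = (r_2 − r_1²) / (1 − r_1²)
r_1² = (0.522)² = 0.272484
Numerator = 0.23 − 0.2725 = -0.0425; denominator = 1 − 0.2725 = 0.7275
φ_{22} = -0.0425 / 0.7275 = -0.058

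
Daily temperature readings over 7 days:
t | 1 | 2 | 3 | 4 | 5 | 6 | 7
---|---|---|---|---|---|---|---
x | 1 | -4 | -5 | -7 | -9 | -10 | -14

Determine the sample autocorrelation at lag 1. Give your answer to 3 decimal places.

0.410

Mean x̄ = (1 − 4 − 5 − 7 − 9 − 10 − 14)/7 = -6.8571
Numerator Σ_{t=1}^{6}(x_t−x̄)(x_{t+1}−x̄) = 56.9796
Denominator Σ(x_t−x̄)² = 138.8571
r_1 = 56.9796 / 138.8571 = 0.410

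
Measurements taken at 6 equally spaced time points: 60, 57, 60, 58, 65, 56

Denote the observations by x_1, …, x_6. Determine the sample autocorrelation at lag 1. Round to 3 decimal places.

Mean x̄ = (60 + 57 + 60 + 58 + 65 + 56)/6 = 59.3333
Deviations from mean: 0.6667, -2.3333, 0.6667, -1.3333, 5.6667, -3.3333
Numerator Σ_{t=1}^{5}(x_t−x̄)(x_{t+1}−x̄) = -30.4444
Denominator Σ(x_t−x̄)² = 51.3333
r_1 = -30.4444 / 51.3333 = -0.593

-0.593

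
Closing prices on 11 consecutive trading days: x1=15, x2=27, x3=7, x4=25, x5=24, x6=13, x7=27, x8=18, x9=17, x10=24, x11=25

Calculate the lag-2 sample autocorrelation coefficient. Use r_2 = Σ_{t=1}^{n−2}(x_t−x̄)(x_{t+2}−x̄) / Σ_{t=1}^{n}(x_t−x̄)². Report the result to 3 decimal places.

0.029

Mean x̄ = (15 + 27 + 7 + 25 + 24 + 13 + 27 + 18 + 17 + 24 + 25)/11 = 20.1818
Numerator Σ_{t=1}^{9}(x_t−x̄)(x_{t+2}−x̄) = 12.5702
Denominator Σ(x_t−x̄)² = 435.6364
r_2 = 12.5702 / 435.6364 = 0.029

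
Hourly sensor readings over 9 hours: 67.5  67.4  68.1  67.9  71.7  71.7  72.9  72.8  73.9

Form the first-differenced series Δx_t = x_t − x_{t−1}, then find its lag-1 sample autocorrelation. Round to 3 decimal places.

-0.492

First differences Δx: -0.1, 0.7, -0.2, 3.8, 0.0, 1.2, -0.1, 1.1
Mean of differences = 0.8000
Numerator Σ(Δx_t−Δx̄)(Δx_{t+1}−Δx̄) = -6.1600
Denominator Σ(Δx_t−Δx̄)² = 12.5200
r_1(Δx) = -6.1600 / 12.5200 = -0.492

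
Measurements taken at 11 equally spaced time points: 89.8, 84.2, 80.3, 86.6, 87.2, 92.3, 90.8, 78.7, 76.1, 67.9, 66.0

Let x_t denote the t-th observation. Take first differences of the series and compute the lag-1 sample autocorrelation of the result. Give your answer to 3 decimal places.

First differences Δx: -5.6, -3.9, 6.3, 0.6, 5.1, -1.5, -12.1, -2.6, -8.2, -1.9
Mean of differences = -2.3800
Numerator Σ(Δx_t−Δx̄)(Δx_{t+1}−Δx̄) = 38.5116
Denominator Σ(Δx_t−Δx̄)² = 282.2560
r_1(Δx) = 38.5116 / 282.2560 = 0.136

0.136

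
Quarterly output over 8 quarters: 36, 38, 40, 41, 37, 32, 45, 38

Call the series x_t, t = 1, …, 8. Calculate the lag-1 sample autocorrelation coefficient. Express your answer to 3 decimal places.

-0.344

Mean x̄ = (36 + 38 + 40 + 41 + 37 + 32 + 45 + 38)/8 = 38.3750
Deviations from mean: -2.3750, -0.3750, 1.6250, 2.6250, -1.3750, -6.3750, 6.6250, -0.3750
Σ(x_t−x̄)(x_{t+1}−x̄) = (0.8906) + (-0.6094) + (4.2656) + (-3.6094) + (8.7656) + (-42.2344) + (-2.4844) = -35.0156
Denominator Σ(x_t−x̄)² = 101.8750
r_1 = -35.0156 / 101.8750 = -0.344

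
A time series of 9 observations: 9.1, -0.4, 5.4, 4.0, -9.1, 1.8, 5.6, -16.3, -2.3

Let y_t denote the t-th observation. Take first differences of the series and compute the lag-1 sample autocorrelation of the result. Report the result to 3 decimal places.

-0.514

First differences Δy: -9.5, 5.8, -1.4, -13.1, 10.9, 3.8, -21.9, 14.0
Mean of differences = -1.4250
Numerator Σ(Δy_t−Δȳ)(Δy_{t+1}−Δȳ) = -560.7581
Denominator Σ(Δy_t−Δȳ)² = 1090.0750
r_1(Δy) = -560.7581 / 1090.0750 = -0.514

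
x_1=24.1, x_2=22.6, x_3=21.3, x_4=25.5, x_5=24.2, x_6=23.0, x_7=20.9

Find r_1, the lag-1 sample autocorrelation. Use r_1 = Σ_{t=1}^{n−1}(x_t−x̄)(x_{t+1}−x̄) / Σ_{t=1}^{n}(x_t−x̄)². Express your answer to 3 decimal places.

Mean x̄ = (24.1 + 22.6 + 21.3 + 25.5 + 24.2 + 23.0 + 20.9)/7 = 23.0857
Deviations from mean: 1.0143, -0.4857, -1.7857, 2.4143, 1.1143, -0.0857, -2.1857
Σ(x_t−x̄)(x_{t+1}−x̄) = (-0.4927) + (0.8673) + (-4.3112) + (2.6902) + (-0.0955) + (0.1873) = -1.1545
Denominator Σ(x_t−x̄)² = 16.3086
r_1 = -1.1545 / 16.3086 = -0.071

-0.071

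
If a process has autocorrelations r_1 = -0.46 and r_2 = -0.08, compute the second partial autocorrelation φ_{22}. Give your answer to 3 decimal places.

φ_{22} = (r_2 − r_1²) / (1 − r_1²)
r_1² = (-0.46)² = 0.2116
Numerator = -0.08 − 0.2116 = -0.2916; denominator = 1 − 0.2116 = 0.7884
φ_{22} = -0.2916 / 0.7884 = -0.370

-0.370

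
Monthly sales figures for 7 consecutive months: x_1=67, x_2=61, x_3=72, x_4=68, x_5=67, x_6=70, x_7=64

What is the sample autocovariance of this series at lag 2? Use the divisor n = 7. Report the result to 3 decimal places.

Mean x̄ = (67 + 61 + 72 + 68 + 67 + 70 + 64)/7 = 67.0000
Deviations: 0.0000, -6.0000, 5.0000, 1.0000, 0.0000, 3.0000, -3.0000
Σ_{t=1}^{5}(x_t−x̄)(x_{t+2}−x̄) = -3.0000
γ_2 = -3.0000 / 7 = -0.429

-0.429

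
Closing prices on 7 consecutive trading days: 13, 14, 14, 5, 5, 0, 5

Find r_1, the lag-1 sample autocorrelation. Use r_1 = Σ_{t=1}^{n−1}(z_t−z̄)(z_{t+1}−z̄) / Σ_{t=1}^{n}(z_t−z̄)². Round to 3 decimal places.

0.559

Mean z̄ = (13 + 14 + 14 + 5 + 5 + 0 + 5)/7 = 8.0000
Deviations from mean: 5.0000, 6.0000, 6.0000, -3.0000, -3.0000, -8.0000, -3.0000
Σ(z_t−z̄)(z_{t+1}−z̄) = (30.0000) + (36.0000) + (-18.0000) + (9.0000) + (24.0000) + (24.0000) = 105.0000
Denominator Σ(z_t−z̄)² = 188.0000
r_1 = 105.0000 / 188.0000 = 0.559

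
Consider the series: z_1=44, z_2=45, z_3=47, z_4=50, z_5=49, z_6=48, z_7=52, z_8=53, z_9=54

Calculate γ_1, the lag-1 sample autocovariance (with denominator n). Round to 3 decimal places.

Mean z̄ = (44 + 45 + 47 + 50 + 49 + 48 + 52 + 53 + 54)/9 = 49.1111
Σ_{t=1}^{8}(z_t−z̄)(z_{t+1}−z̄) = 54.8765
γ_1 = 54.8765 / 9 = 6.097

6.097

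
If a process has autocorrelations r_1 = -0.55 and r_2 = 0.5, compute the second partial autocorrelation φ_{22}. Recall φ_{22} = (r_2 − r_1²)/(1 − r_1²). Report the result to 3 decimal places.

φ_{22} = (r_2 − r_1²) / (1 − r_1²)
r_1² = (-0.55)² = 0.3025
Numerator = 0.5 − 0.3025 = 0.1975; denominator = 1 − 0.3025 = 0.6975
φ_{22} = 0.1975 / 0.6975 = 0.283

0.283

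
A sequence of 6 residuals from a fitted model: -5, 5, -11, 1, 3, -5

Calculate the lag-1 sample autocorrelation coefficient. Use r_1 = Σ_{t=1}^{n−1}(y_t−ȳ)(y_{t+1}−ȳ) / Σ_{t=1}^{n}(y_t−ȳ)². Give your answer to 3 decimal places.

Mean ȳ = (-5 + 5 − 11 + 1 + 3 − 5)/6 = -2.0000
Deviations from mean: -3.0000, 7.0000, -9.0000, 3.0000, 5.0000, -3.0000
Numerator Σ_{t=1}^{5}(y_t−ȳ)(y_{t+1}−ȳ) = -111.0000
Denominator Σ(y_t−ȳ)² = 182.0000
r_1 = -111.0000 / 182.0000 = -0.610

-0.610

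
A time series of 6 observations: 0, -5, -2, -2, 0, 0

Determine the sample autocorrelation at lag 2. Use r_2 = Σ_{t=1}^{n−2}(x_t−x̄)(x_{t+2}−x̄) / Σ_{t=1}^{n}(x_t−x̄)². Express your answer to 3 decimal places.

Mean x̄ = (0 − 5 − 2 − 2 + 0 + 0)/6 = -1.5000
Deviations from mean: 1.5000, -3.5000, -0.5000, -0.5000, 1.5000, 1.5000
Σ(x_t−x̄)(x_{t+2}−x̄) = (-0.7500) + (1.7500) + (-0.7500) + (-0.7500) = -0.5000
Denominator Σ(x_t−x̄)² = 19.5000
r_2 = -0.5000 / 19.5000 = -0.026

-0.026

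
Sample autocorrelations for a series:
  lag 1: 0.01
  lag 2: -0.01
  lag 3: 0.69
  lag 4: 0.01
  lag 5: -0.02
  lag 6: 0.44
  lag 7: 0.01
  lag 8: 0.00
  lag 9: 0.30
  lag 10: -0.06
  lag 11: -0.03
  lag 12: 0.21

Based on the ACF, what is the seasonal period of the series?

The largest autocorrelation is r_3 = 0.69, with weaker echoes at lags 6 (0.44), 9 (0.30) and 12 (0.21); the remaining lags stay at or below 0.01.
The dominant spike at lag 3 indicates a seasonal period of 3.

3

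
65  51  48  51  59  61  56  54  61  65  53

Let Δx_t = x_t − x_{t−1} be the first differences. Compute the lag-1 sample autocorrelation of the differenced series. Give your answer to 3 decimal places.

First differences Δx: -14, -3, 3, 8, 2, -5, -2, 7, 4, -12
Mean of differences = -1.2000
Numerator Σ(Δx_t−Δx̄)(Δx_{t+1}−Δx̄) = 54.3600
Denominator Σ(Δx_t−Δx̄)² = 505.6000
r_1(Δx) = 54.3600 / 505.6000 = 0.108

0.108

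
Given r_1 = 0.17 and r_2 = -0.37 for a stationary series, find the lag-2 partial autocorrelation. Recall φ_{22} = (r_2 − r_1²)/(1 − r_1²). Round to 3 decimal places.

φ_{22} = (r_2 − r_1²) / (1 − r_1²)
r_1² = (0.17)² = 0.0289
Numerator = -0.37 − 0.0289 = -0.3989; denominator = 1 − 0.0289 = 0.9711
φ_{22} = -0.3989 / 0.9711 = -0.411

-0.411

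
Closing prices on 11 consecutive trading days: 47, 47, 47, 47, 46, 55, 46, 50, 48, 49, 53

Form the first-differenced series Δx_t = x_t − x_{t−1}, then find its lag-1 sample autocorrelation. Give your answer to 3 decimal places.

First differences Δx: 0, 0, 0, -1, 9, -9, 4, -2, 1, 4
Mean of differences = 0.6000
Numerator Σ(Δx_t−Δx̄)(Δx_{t+1}−Δx̄) = -133.5600
Denominator Σ(Δx_t−Δx̄)² = 196.4000
r_1(Δx) = -133.5600 / 196.4000 = -0.680

-0.680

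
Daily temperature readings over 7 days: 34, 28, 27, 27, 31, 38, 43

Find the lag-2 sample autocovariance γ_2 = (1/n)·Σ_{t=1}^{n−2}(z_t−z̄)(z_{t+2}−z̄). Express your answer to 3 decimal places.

-2.910

Mean z̄ = (34 + 28 + 27 + 27 + 31 + 38 + 43)/7 = 32.5714
Deviations: 1.4286, -4.5714, -5.5714, -5.5714, -1.5714, 5.4286, 10.4286
Σ_{t=1}^{5}(z_t−z̄)(z_{t+2}−z̄) = -20.3673
γ_2 = -20.3673 / 7 = -2.910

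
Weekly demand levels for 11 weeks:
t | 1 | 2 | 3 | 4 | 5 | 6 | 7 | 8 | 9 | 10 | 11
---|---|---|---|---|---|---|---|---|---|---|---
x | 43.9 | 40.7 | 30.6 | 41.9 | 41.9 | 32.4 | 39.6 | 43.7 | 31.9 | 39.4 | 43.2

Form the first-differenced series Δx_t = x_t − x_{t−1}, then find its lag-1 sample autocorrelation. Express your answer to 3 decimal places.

-0.376

First differences Δx: -3.2, -10.1, 11.3, 0.0, -9.5, 7.2, 4.1, -11.8, 7.5, 3.8
Mean of differences = -0.0700
Numerator Σ(Δx_t−Δx̄)(Δx_{t+1}−Δx̄) = -229.1659
Denominator Σ(Δx_t−Δx̄)² = 608.7210
r_1(Δx) = -229.1659 / 608.7210 = -0.376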